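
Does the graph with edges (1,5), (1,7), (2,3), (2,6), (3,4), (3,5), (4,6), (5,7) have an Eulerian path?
Yes (the graph is connected and exactly 2 vertices have odd degree: {3, 5}; any Eulerian path must start and end at those)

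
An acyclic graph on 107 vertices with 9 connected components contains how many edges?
98 (Each of the 9 component trees on V_i vertices has V_i - 1 edges; summing gives V - C = 107 - 9 = 98)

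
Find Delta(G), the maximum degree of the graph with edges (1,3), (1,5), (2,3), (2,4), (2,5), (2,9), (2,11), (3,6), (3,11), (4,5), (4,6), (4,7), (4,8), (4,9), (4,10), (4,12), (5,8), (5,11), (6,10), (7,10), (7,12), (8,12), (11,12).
8 (attained at vertex 4)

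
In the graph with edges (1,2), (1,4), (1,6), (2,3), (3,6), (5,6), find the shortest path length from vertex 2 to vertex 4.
2 (path: 2 -> 1 -> 4, 2 edges)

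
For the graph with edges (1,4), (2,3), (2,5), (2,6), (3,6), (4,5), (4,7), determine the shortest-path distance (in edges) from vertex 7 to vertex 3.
4 (path: 7 -> 4 -> 5 -> 2 -> 3, 4 edges)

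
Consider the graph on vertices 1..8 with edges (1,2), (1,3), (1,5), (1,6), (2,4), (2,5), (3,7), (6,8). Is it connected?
Yes (BFS from 1 visits [1, 2, 3, 5, 6, 4, 7, 8] — all 8 vertices reached)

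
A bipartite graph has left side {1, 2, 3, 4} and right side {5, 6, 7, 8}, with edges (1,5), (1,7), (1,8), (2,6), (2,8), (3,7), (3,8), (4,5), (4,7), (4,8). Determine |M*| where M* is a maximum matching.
4 (matching: (1,8), (2,6), (3,7), (4,5); upper bound min(|L|,|R|) = min(4,4) = 4)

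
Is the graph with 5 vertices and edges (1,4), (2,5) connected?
No, it has 3 components: {1, 4}, {2, 5}, {3}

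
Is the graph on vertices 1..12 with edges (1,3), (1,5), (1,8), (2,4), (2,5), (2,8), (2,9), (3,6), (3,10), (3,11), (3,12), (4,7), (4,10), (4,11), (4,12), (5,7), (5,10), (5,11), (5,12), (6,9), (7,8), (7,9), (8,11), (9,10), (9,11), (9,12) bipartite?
Yes. Partition: {1, 2, 6, 7, 10, 11, 12}, {3, 4, 5, 8, 9}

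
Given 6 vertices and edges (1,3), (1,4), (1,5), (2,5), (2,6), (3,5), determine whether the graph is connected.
Yes (BFS from 1 visits [1, 3, 4, 5, 2, 6] — all 6 vertices reached)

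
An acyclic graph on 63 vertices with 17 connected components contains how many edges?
46 (Each of the 17 component trees on V_i vertices has V_i - 1 edges; summing gives V - C = 63 - 17 = 46)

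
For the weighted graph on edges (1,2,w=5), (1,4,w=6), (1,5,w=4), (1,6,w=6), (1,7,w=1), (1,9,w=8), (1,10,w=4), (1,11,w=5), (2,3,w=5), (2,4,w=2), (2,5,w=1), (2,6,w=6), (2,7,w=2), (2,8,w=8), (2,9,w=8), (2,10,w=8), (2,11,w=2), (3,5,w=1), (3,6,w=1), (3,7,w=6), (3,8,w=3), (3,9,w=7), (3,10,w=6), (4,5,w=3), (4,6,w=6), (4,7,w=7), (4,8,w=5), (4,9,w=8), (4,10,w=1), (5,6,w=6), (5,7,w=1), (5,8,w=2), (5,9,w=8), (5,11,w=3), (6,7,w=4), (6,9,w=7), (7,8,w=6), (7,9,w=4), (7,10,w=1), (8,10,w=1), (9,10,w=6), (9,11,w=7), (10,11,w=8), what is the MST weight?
14 (MST edges: (1,7,w=1), (2,5,w=1), (2,11,w=2), (3,5,w=1), (3,6,w=1), (4,10,w=1), (5,7,w=1), (7,9,w=4), (7,10,w=1), (8,10,w=1); sum of weights 1 + 1 + 2 + 1 + 1 + 1 + 1 + 4 + 1 + 1 = 14)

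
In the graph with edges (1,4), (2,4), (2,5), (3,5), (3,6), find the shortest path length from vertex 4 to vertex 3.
3 (path: 4 -> 2 -> 5 -> 3, 3 edges)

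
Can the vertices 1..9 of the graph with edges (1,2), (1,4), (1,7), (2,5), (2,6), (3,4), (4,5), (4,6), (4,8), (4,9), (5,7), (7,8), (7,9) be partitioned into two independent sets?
Yes. Partition: {1, 3, 5, 6, 8, 9}, {2, 4, 7}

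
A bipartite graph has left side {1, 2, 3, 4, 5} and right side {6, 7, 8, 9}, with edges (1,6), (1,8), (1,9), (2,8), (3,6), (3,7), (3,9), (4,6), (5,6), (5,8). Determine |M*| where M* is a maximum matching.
4 (matching: (1,9), (2,8), (3,7), (4,6); upper bound min(|L|,|R|) = min(5,4) = 4)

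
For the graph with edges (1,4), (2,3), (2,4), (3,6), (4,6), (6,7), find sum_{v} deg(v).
12 (handshake: sum of degrees = 2|E| = 2 x 6 = 12)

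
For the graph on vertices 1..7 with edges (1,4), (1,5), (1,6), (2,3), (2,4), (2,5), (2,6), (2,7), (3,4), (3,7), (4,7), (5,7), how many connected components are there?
1 (components: {1, 2, 3, 4, 5, 6, 7})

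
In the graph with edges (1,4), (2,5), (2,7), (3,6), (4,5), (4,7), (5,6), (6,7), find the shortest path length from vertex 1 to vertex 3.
4 (path: 1 -> 4 -> 5 -> 6 -> 3, 4 edges)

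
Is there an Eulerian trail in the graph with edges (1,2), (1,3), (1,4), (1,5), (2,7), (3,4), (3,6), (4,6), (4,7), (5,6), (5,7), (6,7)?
Yes (the graph is connected and exactly 2 vertices have odd degree: {3, 5}; any Eulerian path must start and end at those)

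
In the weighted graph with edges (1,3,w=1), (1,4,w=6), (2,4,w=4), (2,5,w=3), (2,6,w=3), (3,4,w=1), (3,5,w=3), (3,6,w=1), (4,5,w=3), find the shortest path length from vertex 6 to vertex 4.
2 (path: 6 -> 3 -> 4; weights 1 + 1 = 2)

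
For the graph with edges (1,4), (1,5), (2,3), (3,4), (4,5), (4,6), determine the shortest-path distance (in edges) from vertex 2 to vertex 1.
3 (path: 2 -> 3 -> 4 -> 1, 3 edges)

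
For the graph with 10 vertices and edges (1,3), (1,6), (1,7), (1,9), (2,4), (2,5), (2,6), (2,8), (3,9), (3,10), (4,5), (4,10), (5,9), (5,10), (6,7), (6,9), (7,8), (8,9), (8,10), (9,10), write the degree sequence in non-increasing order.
[6, 5, 4, 4, 4, 4, 4, 3, 3, 3] (degrees: deg(1)=4, deg(2)=4, deg(3)=3, deg(4)=3, deg(5)=4, deg(6)=4, deg(7)=3, deg(8)=4, deg(9)=6, deg(10)=5)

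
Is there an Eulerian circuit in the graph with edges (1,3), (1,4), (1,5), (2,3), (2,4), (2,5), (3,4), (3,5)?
No (4 vertices have odd degree: {1, 2, 4, 5}; Eulerian circuit requires 0)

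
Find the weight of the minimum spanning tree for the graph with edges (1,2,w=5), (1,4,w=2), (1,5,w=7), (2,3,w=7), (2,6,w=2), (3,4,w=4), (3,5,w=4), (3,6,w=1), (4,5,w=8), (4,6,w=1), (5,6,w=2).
8 (MST edges: (1,4,w=2), (2,6,w=2), (3,6,w=1), (4,6,w=1), (5,6,w=2); sum of weights 2 + 2 + 1 + 1 + 2 = 8)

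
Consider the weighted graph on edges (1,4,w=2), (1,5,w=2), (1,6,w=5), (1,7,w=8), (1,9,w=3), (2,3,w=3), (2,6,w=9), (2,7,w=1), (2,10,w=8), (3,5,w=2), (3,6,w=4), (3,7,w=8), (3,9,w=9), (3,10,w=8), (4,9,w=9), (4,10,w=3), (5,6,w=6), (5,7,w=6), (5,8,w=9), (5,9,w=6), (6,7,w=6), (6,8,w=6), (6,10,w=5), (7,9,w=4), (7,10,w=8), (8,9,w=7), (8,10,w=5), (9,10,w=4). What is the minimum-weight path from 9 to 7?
4 (path: 9 -> 7; weights 4 = 4)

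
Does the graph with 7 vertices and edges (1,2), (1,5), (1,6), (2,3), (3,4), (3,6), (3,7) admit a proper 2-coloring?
Yes. Partition: {1, 3}, {2, 4, 5, 6, 7}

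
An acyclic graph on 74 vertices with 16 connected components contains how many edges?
58 (Each of the 16 component trees on V_i vertices has V_i - 1 edges; summing gives V - C = 74 - 16 = 58)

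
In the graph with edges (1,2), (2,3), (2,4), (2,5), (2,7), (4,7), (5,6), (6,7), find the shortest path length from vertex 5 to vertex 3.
2 (path: 5 -> 2 -> 3, 2 edges)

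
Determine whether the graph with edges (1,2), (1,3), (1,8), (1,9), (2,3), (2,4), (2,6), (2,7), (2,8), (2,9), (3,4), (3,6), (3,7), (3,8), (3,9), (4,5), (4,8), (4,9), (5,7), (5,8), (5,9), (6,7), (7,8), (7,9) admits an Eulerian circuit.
No (4 vertices have odd degree: {2, 3, 4, 6}; Eulerian circuit requires 0)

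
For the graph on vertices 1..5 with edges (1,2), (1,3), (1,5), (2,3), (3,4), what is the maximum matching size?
2 (matching: (1,5), (3,4); upper bound floor(n/2) = floor(5/2) = 2)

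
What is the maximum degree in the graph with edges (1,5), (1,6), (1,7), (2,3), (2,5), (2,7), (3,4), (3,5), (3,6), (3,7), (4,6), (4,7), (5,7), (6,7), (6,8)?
6 (attained at vertex 7)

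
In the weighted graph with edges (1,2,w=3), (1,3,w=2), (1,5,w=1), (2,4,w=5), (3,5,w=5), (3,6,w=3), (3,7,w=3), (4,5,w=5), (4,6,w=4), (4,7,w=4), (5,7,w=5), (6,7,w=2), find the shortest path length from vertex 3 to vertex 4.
7 (path: 3 -> 7 -> 4; weights 3 + 4 = 7)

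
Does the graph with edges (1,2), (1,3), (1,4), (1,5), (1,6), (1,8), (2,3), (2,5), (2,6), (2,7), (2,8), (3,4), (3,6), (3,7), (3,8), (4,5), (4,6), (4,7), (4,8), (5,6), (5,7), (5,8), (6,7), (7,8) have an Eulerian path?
Yes — and in fact it has an Eulerian circuit (the graph is connected and all 8 vertices have even degree)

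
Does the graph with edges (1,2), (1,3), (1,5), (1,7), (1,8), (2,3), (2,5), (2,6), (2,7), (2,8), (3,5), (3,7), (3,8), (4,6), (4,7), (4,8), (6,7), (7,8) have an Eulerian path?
No (6 vertices have odd degree: {1, 3, 4, 5, 6, 8}; Eulerian path requires 0 or 2)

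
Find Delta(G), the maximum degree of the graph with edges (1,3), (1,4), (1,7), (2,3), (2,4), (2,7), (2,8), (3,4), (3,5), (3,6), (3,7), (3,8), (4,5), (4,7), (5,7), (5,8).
7 (attained at vertex 3)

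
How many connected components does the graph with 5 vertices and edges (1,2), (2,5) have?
3 (components: {1, 2, 5}, {3}, {4})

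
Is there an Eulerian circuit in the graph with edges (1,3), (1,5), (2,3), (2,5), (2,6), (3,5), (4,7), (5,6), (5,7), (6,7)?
No (6 vertices have odd degree: {2, 3, 4, 5, 6, 7}; Eulerian circuit requires 0)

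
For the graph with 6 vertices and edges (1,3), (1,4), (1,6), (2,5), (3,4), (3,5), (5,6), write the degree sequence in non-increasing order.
[3, 3, 3, 2, 2, 1] (degrees: deg(1)=3, deg(2)=1, deg(3)=3, deg(4)=2, deg(5)=3, deg(6)=2)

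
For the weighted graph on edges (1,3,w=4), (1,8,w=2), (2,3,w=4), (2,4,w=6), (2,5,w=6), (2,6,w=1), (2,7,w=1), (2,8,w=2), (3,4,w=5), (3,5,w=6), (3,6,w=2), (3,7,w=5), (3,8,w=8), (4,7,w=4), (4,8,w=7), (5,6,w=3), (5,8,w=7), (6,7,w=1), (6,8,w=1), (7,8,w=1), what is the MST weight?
14 (MST edges: (1,8,w=2), (2,6,w=1), (2,7,w=1), (3,6,w=2), (4,7,w=4), (5,6,w=3), (6,8,w=1); sum of weights 2 + 1 + 1 + 2 + 4 + 3 + 1 = 14)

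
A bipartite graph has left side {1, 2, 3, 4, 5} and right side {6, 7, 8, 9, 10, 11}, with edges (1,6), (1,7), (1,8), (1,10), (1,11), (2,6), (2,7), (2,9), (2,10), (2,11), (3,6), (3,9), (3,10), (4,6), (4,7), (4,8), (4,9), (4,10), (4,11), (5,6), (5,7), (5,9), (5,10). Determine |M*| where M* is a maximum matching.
5 (matching: (1,11), (2,10), (3,9), (4,8), (5,7); upper bound min(|L|,|R|) = min(5,6) = 5)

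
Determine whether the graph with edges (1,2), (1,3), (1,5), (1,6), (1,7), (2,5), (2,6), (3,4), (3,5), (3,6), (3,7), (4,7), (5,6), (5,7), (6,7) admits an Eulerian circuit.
No (6 vertices have odd degree: {1, 2, 3, 5, 6, 7}; Eulerian circuit requires 0)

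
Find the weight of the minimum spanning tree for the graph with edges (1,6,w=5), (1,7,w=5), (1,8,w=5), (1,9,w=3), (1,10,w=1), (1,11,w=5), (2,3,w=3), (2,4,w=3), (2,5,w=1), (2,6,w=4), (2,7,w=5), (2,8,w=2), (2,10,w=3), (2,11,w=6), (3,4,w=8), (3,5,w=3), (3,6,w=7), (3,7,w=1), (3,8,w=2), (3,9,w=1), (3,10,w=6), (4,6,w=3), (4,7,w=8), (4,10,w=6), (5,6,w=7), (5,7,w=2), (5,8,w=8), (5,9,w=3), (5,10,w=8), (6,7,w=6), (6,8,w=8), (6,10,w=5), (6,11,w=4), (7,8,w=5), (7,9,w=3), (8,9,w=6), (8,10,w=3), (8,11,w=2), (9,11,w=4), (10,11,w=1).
17 (MST edges: (1,10,w=1), (2,4,w=3), (2,5,w=1), (2,8,w=2), (3,7,w=1), (3,8,w=2), (3,9,w=1), (4,6,w=3), (8,11,w=2), (10,11,w=1); sum of weights 1 + 3 + 1 + 2 + 1 + 2 + 1 + 3 + 2 + 1 = 17)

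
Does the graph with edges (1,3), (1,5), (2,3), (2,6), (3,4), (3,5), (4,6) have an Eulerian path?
Yes — and in fact it has an Eulerian circuit (the graph is connected and all 6 vertices have even degree)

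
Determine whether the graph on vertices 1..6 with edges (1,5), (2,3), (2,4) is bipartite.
Yes. Partition: {1, 2, 6}, {3, 4, 5}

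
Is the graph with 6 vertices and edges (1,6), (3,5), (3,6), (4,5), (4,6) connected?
No, it has 2 components: {1, 3, 4, 5, 6}, {2}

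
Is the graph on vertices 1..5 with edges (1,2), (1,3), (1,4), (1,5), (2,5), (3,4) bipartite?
No (odd cycle of length 3: 2 -> 1 -> 5 -> 2)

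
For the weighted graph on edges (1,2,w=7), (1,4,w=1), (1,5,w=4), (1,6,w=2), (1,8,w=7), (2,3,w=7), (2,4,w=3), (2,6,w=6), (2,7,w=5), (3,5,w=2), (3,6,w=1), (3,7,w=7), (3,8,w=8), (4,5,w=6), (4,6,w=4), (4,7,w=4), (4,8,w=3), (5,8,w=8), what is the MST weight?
16 (MST edges: (1,4,w=1), (1,6,w=2), (2,4,w=3), (3,5,w=2), (3,6,w=1), (4,7,w=4), (4,8,w=3); sum of weights 1 + 2 + 3 + 2 + 1 + 4 + 3 = 16)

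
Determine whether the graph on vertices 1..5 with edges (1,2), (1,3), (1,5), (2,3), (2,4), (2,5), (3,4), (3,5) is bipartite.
No (odd cycle of length 3: 3 -> 1 -> 5 -> 3)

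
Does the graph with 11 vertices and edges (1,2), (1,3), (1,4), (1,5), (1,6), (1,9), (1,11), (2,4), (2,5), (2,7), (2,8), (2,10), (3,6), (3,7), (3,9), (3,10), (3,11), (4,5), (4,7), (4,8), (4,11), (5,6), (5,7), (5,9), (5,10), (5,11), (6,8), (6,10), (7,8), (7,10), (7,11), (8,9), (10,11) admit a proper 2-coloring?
No (odd cycle of length 3: 11 -> 1 -> 5 -> 11)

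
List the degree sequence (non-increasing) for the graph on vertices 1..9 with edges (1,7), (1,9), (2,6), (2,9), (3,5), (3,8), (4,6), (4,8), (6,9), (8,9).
[4, 3, 3, 2, 2, 2, 2, 1, 1] (degrees: deg(1)=2, deg(2)=2, deg(3)=2, deg(4)=2, deg(5)=1, deg(6)=3, deg(7)=1, deg(8)=3, deg(9)=4)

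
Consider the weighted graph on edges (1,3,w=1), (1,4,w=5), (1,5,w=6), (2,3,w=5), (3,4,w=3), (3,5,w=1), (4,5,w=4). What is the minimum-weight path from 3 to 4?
3 (path: 3 -> 4; weights 3 = 3)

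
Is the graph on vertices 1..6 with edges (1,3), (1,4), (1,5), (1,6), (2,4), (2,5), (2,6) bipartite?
Yes. Partition: {1, 2}, {3, 4, 5, 6}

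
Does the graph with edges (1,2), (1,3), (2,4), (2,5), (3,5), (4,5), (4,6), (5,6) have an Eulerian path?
Yes (the graph is connected and exactly 2 vertices have odd degree: {2, 4}; any Eulerian path must start and end at those)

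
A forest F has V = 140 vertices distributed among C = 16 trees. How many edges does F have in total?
124 (Each of the 16 component trees on V_i vertices has V_i - 1 edges; summing gives V - C = 140 - 16 = 124)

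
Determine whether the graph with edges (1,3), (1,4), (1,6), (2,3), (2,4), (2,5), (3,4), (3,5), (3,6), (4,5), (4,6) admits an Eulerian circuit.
No (6 vertices have odd degree: {1, 2, 3, 4, 5, 6}; Eulerian circuit requires 0)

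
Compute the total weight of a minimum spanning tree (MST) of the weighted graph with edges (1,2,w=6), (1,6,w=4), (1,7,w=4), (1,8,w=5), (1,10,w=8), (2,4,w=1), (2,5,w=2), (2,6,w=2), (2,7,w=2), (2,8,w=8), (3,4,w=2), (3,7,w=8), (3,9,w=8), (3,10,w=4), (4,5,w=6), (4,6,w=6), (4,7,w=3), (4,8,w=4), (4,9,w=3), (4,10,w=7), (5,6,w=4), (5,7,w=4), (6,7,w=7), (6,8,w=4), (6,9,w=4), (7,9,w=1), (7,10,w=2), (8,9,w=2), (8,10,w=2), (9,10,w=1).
17 (MST edges: (1,6,w=4), (2,4,w=1), (2,5,w=2), (2,6,w=2), (2,7,w=2), (3,4,w=2), (7,9,w=1), (8,10,w=2), (9,10,w=1); sum of weights 4 + 1 + 2 + 2 + 2 + 2 + 1 + 2 + 1 = 17)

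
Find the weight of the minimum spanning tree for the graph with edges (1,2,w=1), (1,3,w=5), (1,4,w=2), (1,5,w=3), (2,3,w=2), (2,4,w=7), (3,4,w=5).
8 (MST edges: (1,2,w=1), (1,4,w=2), (1,5,w=3), (2,3,w=2); sum of weights 1 + 2 + 3 + 2 = 8)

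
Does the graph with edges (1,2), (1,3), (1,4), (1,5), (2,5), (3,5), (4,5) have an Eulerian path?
Yes — and in fact it has an Eulerian circuit (the graph is connected and all 5 vertices have even degree)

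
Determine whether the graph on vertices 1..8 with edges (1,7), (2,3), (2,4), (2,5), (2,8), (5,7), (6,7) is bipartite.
Yes. Partition: {1, 3, 4, 5, 6, 8}, {2, 7}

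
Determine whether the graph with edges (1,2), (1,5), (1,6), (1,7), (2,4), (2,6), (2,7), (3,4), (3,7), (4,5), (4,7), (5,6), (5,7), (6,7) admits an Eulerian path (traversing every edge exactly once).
Yes — and in fact it has an Eulerian circuit (the graph is connected and all 7 vertices have even degree)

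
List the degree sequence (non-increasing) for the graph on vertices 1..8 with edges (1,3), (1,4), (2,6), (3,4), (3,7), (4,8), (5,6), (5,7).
[3, 3, 2, 2, 2, 2, 1, 1] (degrees: deg(1)=2, deg(2)=1, deg(3)=3, deg(4)=3, deg(5)=2, deg(6)=2, deg(7)=2, deg(8)=1)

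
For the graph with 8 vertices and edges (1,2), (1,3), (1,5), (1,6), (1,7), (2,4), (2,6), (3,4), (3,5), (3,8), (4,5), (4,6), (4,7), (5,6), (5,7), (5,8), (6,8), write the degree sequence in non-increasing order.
[6, 5, 5, 5, 4, 3, 3, 3] (degrees: deg(1)=5, deg(2)=3, deg(3)=4, deg(4)=5, deg(5)=6, deg(6)=5, deg(7)=3, deg(8)=3)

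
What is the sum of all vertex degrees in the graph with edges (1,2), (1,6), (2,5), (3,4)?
8 (handshake: sum of degrees = 2|E| = 2 x 4 = 8)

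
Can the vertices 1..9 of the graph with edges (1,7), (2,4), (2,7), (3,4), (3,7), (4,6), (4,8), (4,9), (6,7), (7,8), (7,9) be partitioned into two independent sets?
Yes. Partition: {1, 2, 3, 5, 6, 8, 9}, {4, 7}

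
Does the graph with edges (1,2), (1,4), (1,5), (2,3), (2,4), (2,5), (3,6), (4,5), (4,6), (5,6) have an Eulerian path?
Yes (the graph is connected and exactly 2 vertices have odd degree: {1, 6}; any Eulerian path must start and end at those)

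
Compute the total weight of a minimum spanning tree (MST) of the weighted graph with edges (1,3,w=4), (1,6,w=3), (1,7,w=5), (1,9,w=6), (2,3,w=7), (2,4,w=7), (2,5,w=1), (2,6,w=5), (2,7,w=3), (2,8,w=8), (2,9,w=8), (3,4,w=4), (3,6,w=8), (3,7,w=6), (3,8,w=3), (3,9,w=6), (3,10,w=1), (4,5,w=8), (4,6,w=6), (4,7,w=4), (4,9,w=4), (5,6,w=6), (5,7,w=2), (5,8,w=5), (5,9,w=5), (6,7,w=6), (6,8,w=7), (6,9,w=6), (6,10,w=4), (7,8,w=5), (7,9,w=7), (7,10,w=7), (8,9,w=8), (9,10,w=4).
26 (MST edges: (1,3,w=4), (1,6,w=3), (2,5,w=1), (3,4,w=4), (3,8,w=3), (3,10,w=1), (4,7,w=4), (4,9,w=4), (5,7,w=2); sum of weights 4 + 3 + 1 + 4 + 3 + 1 + 4 + 4 + 2 = 26)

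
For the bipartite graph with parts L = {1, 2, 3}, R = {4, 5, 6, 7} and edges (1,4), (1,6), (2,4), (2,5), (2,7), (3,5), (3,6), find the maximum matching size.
3 (matching: (1,6), (2,7), (3,5); upper bound min(|L|,|R|) = min(3,4) = 3)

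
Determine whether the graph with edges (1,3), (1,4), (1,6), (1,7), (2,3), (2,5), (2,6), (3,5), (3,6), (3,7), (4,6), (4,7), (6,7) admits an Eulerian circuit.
No (4 vertices have odd degree: {2, 3, 4, 6}; Eulerian circuit requires 0)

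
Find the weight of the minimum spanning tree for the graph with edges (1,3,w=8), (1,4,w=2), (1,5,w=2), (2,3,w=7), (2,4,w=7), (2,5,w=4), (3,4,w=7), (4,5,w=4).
15 (MST edges: (1,4,w=2), (1,5,w=2), (2,3,w=7), (2,5,w=4); sum of weights 2 + 2 + 7 + 4 = 15)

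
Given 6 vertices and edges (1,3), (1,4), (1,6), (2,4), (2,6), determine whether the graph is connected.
No, it has 2 components: {1, 2, 3, 4, 6}, {5}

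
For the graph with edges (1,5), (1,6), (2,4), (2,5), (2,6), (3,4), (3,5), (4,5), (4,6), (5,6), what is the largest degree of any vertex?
5 (attained at vertex 5)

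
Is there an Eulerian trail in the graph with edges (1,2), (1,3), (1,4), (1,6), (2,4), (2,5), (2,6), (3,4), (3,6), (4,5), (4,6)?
Yes (the graph is connected and exactly 2 vertices have odd degree: {3, 4}; any Eulerian path must start and end at those)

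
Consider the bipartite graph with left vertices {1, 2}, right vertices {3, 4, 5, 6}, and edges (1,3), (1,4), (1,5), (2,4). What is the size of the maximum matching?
2 (matching: (1,5), (2,4); upper bound min(|L|,|R|) = min(2,4) = 2)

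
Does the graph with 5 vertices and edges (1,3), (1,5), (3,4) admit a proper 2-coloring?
Yes. Partition: {1, 2, 4}, {3, 5}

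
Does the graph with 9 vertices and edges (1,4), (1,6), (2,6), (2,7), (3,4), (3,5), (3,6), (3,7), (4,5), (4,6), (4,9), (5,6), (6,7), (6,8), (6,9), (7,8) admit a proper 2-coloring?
No (odd cycle of length 3: 6 -> 1 -> 4 -> 6)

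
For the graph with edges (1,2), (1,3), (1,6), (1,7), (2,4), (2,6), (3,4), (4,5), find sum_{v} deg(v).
16 (handshake: sum of degrees = 2|E| = 2 x 8 = 16)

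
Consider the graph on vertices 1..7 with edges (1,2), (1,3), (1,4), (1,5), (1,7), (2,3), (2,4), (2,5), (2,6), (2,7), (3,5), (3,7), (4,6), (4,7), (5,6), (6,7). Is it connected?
Yes (BFS from 1 visits [1, 2, 3, 4, 5, 7, 6] — all 7 vertices reached)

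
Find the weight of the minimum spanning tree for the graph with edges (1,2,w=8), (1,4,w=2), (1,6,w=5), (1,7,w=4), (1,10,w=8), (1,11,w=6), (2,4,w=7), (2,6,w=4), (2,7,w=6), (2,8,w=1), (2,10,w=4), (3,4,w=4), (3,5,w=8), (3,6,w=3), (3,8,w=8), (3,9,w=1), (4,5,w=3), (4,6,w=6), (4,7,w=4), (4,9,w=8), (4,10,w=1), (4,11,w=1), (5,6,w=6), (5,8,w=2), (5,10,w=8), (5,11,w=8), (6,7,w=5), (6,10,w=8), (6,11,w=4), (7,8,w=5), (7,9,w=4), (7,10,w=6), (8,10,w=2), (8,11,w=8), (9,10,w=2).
19 (MST edges: (1,4,w=2), (1,7,w=4), (2,8,w=1), (3,6,w=3), (3,9,w=1), (4,10,w=1), (4,11,w=1), (5,8,w=2), (8,10,w=2), (9,10,w=2); sum of weights 2 + 4 + 1 + 3 + 1 + 1 + 1 + 2 + 2 + 2 = 19)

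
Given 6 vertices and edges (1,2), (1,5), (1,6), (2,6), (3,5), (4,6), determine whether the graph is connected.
Yes (BFS from 1 visits [1, 2, 5, 6, 3, 4] — all 6 vertices reached)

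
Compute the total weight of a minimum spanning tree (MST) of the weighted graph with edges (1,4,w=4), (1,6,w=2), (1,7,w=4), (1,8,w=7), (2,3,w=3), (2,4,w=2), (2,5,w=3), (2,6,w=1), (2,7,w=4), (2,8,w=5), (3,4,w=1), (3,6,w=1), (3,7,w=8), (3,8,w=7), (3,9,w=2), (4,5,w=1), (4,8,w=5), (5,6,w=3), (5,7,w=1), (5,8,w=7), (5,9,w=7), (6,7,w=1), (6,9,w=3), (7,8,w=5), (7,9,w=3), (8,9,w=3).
12 (MST edges: (1,6,w=2), (2,6,w=1), (3,4,w=1), (3,6,w=1), (3,9,w=2), (4,5,w=1), (5,7,w=1), (8,9,w=3); sum of weights 2 + 1 + 1 + 1 + 2 + 1 + 1 + 3 = 12)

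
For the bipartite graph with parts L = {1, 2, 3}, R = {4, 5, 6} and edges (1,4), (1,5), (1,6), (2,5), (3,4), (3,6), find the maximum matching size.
3 (matching: (1,6), (2,5), (3,4); upper bound min(|L|,|R|) = min(3,3) = 3)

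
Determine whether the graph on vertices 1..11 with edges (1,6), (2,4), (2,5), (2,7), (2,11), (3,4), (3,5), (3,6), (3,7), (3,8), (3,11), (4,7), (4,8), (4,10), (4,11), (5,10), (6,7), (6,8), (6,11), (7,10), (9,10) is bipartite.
No (odd cycle of length 3: 3 -> 6 -> 11 -> 3)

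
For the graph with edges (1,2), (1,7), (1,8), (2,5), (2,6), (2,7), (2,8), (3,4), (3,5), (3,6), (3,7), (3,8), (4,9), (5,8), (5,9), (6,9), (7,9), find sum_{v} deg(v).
34 (handshake: sum of degrees = 2|E| = 2 x 17 = 34)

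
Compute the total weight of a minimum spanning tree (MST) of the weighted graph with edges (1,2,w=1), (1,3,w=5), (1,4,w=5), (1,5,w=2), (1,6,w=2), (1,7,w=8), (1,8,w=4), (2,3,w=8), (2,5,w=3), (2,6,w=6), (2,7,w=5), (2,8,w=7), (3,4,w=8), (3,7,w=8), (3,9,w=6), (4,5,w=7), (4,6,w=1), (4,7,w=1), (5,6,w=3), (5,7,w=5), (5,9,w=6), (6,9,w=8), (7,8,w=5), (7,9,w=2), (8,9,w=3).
17 (MST edges: (1,2,w=1), (1,3,w=5), (1,5,w=2), (1,6,w=2), (4,6,w=1), (4,7,w=1), (7,9,w=2), (8,9,w=3); sum of weights 1 + 5 + 2 + 2 + 1 + 1 + 2 + 3 = 17)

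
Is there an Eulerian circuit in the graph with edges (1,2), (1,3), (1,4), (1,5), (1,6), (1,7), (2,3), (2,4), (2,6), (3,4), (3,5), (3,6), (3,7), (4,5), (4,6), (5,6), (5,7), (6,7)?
No (2 vertices have odd degree: {4, 5}; Eulerian circuit requires 0)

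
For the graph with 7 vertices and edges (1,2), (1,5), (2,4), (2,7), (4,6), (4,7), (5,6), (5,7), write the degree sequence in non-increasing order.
[3, 3, 3, 3, 2, 2, 0] (degrees: deg(1)=2, deg(2)=3, deg(3)=0, deg(4)=3, deg(5)=3, deg(6)=2, deg(7)=3)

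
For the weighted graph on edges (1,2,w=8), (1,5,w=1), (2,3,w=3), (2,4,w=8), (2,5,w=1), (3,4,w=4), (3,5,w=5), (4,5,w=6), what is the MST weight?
9 (MST edges: (1,5,w=1), (2,3,w=3), (2,5,w=1), (3,4,w=4); sum of weights 1 + 3 + 1 + 4 = 9)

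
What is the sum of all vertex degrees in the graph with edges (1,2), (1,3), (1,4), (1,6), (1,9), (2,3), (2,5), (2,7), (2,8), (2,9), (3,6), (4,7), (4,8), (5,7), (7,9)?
30 (handshake: sum of degrees = 2|E| = 2 x 15 = 30)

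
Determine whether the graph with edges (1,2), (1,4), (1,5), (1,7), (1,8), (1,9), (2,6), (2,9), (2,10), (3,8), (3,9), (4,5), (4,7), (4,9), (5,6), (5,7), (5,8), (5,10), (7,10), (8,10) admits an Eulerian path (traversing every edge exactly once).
Yes — and in fact it has an Eulerian circuit (the graph is connected and all 10 vertices have even degree)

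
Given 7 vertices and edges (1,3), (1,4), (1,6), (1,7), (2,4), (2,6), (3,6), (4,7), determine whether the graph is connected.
No, it has 2 components: {1, 2, 3, 4, 6, 7}, {5}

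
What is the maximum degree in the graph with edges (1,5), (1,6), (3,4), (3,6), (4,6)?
3 (attained at vertex 6)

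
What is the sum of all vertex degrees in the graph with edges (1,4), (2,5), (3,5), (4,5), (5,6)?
10 (handshake: sum of degrees = 2|E| = 2 x 5 = 10)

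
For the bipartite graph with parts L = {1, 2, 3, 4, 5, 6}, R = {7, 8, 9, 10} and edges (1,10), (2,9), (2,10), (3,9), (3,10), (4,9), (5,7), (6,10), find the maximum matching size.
3 (matching: (1,10), (2,9), (5,7); upper bound min(|L|,|R|) = min(6,4) = 4)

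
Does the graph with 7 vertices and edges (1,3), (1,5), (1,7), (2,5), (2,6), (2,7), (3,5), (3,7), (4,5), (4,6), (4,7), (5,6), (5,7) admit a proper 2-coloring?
No (odd cycle of length 3: 3 -> 1 -> 5 -> 3)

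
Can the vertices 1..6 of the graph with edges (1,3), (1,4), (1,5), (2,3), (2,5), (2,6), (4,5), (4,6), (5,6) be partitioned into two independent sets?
No (odd cycle of length 3: 4 -> 1 -> 5 -> 4)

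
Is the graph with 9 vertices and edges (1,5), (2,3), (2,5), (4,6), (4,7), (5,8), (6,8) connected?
No, it has 2 components: {1, 2, 3, 4, 5, 6, 7, 8}, {9}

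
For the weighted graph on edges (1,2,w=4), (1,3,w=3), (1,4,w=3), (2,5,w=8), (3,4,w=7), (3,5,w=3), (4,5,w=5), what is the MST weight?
13 (MST edges: (1,2,w=4), (1,3,w=3), (1,4,w=3), (3,5,w=3); sum of weights 4 + 3 + 3 + 3 = 13)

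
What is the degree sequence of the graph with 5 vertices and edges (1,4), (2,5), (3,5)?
[2, 1, 1, 1, 1] (degrees: deg(1)=1, deg(2)=1, deg(3)=1, deg(4)=1, deg(5)=2)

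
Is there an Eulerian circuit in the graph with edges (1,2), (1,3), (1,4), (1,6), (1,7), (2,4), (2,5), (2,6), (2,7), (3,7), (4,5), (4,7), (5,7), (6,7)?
No (4 vertices have odd degree: {1, 2, 5, 6}; Eulerian circuit requires 0)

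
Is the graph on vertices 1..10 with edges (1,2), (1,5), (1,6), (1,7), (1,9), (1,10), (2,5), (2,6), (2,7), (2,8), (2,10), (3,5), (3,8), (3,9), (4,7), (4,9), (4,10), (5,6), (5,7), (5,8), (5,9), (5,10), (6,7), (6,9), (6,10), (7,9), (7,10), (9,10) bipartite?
No (odd cycle of length 3: 6 -> 1 -> 9 -> 6)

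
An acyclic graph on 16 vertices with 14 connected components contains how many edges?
2 (Each of the 14 component trees on V_i vertices has V_i - 1 edges; summing gives V - C = 16 - 14 = 2)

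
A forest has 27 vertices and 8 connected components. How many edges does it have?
19 (Each of the 8 component trees on V_i vertices has V_i - 1 edges; summing gives V - C = 27 - 8 = 19)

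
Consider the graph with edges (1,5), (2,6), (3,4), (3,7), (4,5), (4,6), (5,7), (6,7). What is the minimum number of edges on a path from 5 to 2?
3 (path: 5 -> 7 -> 6 -> 2, 3 edges)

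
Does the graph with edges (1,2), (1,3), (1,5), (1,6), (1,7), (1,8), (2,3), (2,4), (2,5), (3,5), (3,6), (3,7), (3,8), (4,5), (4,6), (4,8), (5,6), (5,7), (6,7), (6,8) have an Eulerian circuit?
Yes (the graph is connected and all 8 vertices have even degree)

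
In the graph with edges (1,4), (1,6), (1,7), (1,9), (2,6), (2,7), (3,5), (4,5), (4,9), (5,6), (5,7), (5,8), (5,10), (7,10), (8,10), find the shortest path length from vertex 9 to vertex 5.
2 (path: 9 -> 4 -> 5, 2 edges)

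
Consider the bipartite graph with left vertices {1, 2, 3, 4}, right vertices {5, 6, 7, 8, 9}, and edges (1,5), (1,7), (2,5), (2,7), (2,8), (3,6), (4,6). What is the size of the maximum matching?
3 (matching: (1,7), (2,8), (3,6); upper bound min(|L|,|R|) = min(4,5) = 4)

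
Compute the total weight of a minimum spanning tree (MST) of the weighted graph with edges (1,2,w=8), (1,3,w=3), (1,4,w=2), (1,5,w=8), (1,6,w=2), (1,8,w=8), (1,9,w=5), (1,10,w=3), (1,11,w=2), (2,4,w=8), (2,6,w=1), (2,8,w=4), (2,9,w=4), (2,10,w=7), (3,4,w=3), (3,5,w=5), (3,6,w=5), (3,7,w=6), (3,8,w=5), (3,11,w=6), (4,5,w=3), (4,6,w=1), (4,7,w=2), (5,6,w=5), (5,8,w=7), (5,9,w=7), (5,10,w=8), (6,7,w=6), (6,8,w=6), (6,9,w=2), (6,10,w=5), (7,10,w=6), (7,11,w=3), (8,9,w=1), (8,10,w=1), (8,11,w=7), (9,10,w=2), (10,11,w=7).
18 (MST edges: (1,3,w=3), (1,6,w=2), (1,11,w=2), (2,6,w=1), (4,5,w=3), (4,6,w=1), (4,7,w=2), (6,9,w=2), (8,9,w=1), (8,10,w=1); sum of weights 3 + 2 + 2 + 1 + 3 + 1 + 2 + 2 + 1 + 1 = 18)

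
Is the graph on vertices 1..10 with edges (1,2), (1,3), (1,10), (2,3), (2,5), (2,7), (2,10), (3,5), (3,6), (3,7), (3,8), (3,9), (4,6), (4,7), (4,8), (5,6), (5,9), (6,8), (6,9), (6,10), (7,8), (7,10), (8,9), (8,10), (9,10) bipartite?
No (odd cycle of length 3: 2 -> 1 -> 3 -> 2)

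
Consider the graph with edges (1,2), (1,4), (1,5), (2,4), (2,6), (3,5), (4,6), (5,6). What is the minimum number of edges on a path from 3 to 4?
3 (path: 3 -> 5 -> 6 -> 4, 3 edges)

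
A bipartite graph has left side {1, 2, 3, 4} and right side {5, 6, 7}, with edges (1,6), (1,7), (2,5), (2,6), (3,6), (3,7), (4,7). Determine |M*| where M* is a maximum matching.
3 (matching: (1,7), (2,5), (3,6); upper bound min(|L|,|R|) = min(4,3) = 3)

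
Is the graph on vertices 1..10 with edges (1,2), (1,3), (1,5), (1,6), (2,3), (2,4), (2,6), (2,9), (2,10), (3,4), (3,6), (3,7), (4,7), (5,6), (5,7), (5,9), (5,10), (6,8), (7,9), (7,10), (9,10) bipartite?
No (odd cycle of length 3: 5 -> 1 -> 6 -> 5)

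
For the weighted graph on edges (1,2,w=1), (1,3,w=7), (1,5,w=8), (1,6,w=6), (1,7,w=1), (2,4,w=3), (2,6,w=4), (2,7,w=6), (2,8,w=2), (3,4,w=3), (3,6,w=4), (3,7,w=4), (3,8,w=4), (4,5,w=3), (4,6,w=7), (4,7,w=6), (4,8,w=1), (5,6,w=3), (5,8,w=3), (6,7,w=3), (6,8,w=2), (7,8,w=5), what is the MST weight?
13 (MST edges: (1,2,w=1), (1,7,w=1), (2,8,w=2), (3,4,w=3), (4,5,w=3), (4,8,w=1), (6,8,w=2); sum of weights 1 + 1 + 2 + 3 + 3 + 1 + 2 = 13)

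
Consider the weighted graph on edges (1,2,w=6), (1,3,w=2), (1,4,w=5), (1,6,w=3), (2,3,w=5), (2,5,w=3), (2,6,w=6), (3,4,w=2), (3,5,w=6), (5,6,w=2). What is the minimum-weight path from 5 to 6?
2 (path: 5 -> 6; weights 2 = 2)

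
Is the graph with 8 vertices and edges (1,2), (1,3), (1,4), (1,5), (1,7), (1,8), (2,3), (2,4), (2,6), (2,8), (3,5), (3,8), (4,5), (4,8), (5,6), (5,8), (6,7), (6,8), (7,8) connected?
Yes (BFS from 1 visits [1, 2, 3, 4, 5, 7, 8, 6] — all 8 vertices reached)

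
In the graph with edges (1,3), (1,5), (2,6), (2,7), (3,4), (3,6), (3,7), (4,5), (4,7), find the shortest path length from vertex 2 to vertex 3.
2 (path: 2 -> 6 -> 3, 2 edges)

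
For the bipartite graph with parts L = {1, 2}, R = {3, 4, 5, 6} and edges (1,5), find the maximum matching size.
1 (matching: (1,5); upper bound min(|L|,|R|) = min(2,4) = 2)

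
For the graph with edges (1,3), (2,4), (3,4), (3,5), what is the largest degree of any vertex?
3 (attained at vertex 3)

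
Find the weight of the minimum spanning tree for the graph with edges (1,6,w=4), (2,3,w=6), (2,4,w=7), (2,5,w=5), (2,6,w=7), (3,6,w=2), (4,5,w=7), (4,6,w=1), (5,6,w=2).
14 (MST edges: (1,6,w=4), (2,5,w=5), (3,6,w=2), (4,6,w=1), (5,6,w=2); sum of weights 4 + 5 + 2 + 1 + 2 = 14)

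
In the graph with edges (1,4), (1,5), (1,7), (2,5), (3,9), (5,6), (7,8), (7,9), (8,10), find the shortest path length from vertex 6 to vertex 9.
4 (path: 6 -> 5 -> 1 -> 7 -> 9, 4 edges)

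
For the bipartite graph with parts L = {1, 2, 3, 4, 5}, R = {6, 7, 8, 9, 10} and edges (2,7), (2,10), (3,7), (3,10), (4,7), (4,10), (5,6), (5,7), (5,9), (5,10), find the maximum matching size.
3 (matching: (2,10), (3,7), (5,9); upper bound min(|L|,|R|) = min(5,5) = 5)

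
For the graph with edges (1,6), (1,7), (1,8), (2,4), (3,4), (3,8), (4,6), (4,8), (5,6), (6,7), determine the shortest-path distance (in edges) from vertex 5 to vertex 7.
2 (path: 5 -> 6 -> 7, 2 edges)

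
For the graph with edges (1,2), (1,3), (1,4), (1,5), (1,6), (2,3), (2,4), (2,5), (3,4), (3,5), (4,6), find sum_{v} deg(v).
22 (handshake: sum of degrees = 2|E| = 2 x 11 = 22)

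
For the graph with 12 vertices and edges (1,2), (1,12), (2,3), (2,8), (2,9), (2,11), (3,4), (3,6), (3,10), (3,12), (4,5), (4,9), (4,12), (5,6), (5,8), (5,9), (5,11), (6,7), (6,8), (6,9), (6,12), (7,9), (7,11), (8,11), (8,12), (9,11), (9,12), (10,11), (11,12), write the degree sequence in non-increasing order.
[7, 7, 7, 6, 5, 5, 5, 5, 4, 3, 2, 2] (degrees: deg(1)=2, deg(2)=5, deg(3)=5, deg(4)=4, deg(5)=5, deg(6)=6, deg(7)=3, deg(8)=5, deg(9)=7, deg(10)=2, deg(11)=7, deg(12)=7)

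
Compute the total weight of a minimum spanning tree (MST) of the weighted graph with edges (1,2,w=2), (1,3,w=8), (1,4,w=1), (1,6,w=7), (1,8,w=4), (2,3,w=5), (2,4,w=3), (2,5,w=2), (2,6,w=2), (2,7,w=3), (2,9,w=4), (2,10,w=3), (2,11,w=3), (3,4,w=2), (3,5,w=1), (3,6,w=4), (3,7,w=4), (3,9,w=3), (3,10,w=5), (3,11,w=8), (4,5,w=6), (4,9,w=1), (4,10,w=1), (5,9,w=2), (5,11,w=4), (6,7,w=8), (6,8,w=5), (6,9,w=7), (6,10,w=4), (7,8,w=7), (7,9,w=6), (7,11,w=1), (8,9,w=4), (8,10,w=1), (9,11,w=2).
14 (MST edges: (1,2,w=2), (1,4,w=1), (2,5,w=2), (2,6,w=2), (3,5,w=1), (4,9,w=1), (4,10,w=1), (7,11,w=1), (8,10,w=1), (9,11,w=2); sum of weights 2 + 1 + 2 + 2 + 1 + 1 + 1 + 1 + 1 + 2 = 14)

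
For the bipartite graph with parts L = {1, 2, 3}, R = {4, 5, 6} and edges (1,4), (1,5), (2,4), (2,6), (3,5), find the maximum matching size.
3 (matching: (1,4), (2,6), (3,5); upper bound min(|L|,|R|) = min(3,3) = 3)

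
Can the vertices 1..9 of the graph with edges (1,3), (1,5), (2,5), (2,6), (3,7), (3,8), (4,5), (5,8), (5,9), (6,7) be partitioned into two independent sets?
Yes. Partition: {1, 2, 4, 7, 8, 9}, {3, 5, 6}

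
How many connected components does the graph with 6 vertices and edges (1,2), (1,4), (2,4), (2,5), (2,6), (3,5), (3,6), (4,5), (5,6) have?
1 (components: {1, 2, 3, 4, 5, 6})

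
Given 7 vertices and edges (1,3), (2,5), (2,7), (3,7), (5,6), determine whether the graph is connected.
No, it has 2 components: {1, 2, 3, 5, 6, 7}, {4}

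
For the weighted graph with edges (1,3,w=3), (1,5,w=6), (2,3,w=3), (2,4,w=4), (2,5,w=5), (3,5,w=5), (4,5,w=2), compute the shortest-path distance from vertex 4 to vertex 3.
7 (path: 4 -> 2 -> 3; weights 4 + 3 = 7)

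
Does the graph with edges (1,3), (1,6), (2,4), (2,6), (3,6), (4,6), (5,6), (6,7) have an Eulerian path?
Yes (the graph is connected and exactly 2 vertices have odd degree: {5, 7}; any Eulerian path must start and end at those)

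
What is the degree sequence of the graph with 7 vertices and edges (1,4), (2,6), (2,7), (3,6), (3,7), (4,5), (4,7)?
[3, 3, 2, 2, 2, 1, 1] (degrees: deg(1)=1, deg(2)=2, deg(3)=2, deg(4)=3, deg(5)=1, deg(6)=2, deg(7)=3)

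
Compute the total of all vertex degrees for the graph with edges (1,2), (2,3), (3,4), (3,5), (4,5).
10 (handshake: sum of degrees = 2|E| = 2 x 5 = 10)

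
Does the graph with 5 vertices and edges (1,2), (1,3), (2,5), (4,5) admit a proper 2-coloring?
Yes. Partition: {1, 5}, {2, 3, 4}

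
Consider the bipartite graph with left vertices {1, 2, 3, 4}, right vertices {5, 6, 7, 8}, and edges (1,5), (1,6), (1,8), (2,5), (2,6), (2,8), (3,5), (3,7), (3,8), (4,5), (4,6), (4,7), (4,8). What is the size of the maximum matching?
4 (matching: (1,8), (2,6), (3,7), (4,5); upper bound min(|L|,|R|) = min(4,4) = 4)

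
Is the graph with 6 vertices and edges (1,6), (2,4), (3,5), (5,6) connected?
No, it has 2 components: {1, 3, 5, 6}, {2, 4}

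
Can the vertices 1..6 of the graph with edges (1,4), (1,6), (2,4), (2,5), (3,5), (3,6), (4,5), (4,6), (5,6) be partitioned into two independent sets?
No (odd cycle of length 3: 4 -> 1 -> 6 -> 4)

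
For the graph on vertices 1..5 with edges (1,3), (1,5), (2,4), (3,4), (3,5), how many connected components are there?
1 (components: {1, 2, 3, 4, 5})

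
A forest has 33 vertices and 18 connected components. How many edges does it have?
15 (Each of the 18 component trees on V_i vertices has V_i - 1 edges; summing gives V - C = 33 - 18 = 15)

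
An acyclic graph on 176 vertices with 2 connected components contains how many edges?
174 (Each of the 2 component trees on V_i vertices has V_i - 1 edges; summing gives V - C = 176 - 2 = 174)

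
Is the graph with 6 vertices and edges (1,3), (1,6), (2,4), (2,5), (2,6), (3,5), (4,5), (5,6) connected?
Yes (BFS from 1 visits [1, 3, 6, 5, 2, 4] — all 6 vertices reached)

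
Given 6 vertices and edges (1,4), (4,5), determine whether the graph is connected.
No, it has 4 components: {1, 4, 5}, {2}, {3}, {6}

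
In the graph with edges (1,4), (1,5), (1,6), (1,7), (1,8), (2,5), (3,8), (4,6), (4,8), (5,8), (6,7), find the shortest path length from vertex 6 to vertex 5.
2 (path: 6 -> 1 -> 5, 2 edges)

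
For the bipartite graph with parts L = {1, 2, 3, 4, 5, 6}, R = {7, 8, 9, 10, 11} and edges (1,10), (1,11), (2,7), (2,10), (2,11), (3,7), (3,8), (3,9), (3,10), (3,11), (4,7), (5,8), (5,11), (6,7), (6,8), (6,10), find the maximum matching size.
5 (matching: (1,11), (2,10), (3,9), (4,7), (5,8); upper bound min(|L|,|R|) = min(6,5) = 5)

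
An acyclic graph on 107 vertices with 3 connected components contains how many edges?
104 (Each of the 3 component trees on V_i vertices has V_i - 1 edges; summing gives V - C = 107 - 3 = 104)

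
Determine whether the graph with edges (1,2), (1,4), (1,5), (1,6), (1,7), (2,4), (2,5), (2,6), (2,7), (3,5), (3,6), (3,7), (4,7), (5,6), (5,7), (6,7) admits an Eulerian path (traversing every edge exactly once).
No (6 vertices have odd degree: {1, 2, 3, 4, 5, 6}; Eulerian path requires 0 or 2)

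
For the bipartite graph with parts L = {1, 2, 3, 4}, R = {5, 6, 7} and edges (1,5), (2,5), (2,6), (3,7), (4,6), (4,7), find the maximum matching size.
3 (matching: (1,5), (2,6), (3,7); upper bound min(|L|,|R|) = min(4,3) = 3)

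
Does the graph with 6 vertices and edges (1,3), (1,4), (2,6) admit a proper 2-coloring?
Yes. Partition: {1, 2, 5}, {3, 4, 6}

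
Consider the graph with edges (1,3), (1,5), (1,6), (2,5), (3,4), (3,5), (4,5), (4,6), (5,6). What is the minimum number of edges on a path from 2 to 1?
2 (path: 2 -> 5 -> 1, 2 edges)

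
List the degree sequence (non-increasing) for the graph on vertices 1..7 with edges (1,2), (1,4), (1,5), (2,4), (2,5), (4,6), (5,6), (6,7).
[3, 3, 3, 3, 3, 1, 0] (degrees: deg(1)=3, deg(2)=3, deg(3)=0, deg(4)=3, deg(5)=3, deg(6)=3, deg(7)=1)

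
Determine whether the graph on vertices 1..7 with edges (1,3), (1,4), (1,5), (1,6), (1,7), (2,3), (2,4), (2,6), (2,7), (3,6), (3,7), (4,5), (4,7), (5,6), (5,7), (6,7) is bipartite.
No (odd cycle of length 3: 7 -> 1 -> 5 -> 7)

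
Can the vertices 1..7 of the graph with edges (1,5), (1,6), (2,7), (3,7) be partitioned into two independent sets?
Yes. Partition: {1, 2, 3, 4}, {5, 6, 7}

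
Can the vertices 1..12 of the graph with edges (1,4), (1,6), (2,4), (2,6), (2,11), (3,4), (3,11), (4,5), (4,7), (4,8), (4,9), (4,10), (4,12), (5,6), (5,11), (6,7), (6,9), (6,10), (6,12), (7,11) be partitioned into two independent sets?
Yes. Partition: {1, 2, 3, 5, 7, 8, 9, 10, 12}, {4, 6, 11}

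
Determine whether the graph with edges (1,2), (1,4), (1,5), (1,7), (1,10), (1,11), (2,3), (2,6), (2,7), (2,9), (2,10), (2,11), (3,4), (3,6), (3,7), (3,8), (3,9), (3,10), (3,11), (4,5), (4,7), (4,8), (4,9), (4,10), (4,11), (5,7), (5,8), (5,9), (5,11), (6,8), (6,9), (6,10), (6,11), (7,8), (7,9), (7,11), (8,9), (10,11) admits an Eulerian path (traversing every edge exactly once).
Yes (the graph is connected and exactly 2 vertices have odd degree: {2, 9}; any Eulerian path must start and end at those)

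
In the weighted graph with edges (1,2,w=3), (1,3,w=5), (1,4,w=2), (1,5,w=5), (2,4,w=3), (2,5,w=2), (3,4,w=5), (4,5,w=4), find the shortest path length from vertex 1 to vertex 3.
5 (path: 1 -> 3; weights 5 = 5)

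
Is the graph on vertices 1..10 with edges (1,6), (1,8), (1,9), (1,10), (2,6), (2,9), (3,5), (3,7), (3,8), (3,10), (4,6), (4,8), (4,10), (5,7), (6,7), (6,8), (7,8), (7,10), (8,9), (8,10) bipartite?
No (odd cycle of length 3: 6 -> 1 -> 8 -> 6)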